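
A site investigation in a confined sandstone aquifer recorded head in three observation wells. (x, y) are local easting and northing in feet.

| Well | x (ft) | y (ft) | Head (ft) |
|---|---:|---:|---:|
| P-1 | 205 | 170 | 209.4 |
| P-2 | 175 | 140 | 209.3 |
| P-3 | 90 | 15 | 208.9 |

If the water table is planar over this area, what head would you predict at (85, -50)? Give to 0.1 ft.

Differences from P-1: to P-2 (Δx, Δy, Δh) = (-30, -30, -0.1); to P-3 = (-115, -155, -0.5).
Solve a·Δx + b·Δy = Δh: det = (-30)·(-155) − (-115)·(-30) = 1200.
∂h/∂x = [(-0.1)·(-155) − (-0.5)·(-30)] / 1200 = +0.0004167
∂h/∂y = [(-30)·(-0.5) − (-115)·(-0.1)] / 1200 = +0.002917
h(85, -50) = 209.4 + (+0.0004167)·(-120) + (+0.002917)·(-220) = 209.4 -0.050 -0.642 = 208.708 ft.

208.7 ft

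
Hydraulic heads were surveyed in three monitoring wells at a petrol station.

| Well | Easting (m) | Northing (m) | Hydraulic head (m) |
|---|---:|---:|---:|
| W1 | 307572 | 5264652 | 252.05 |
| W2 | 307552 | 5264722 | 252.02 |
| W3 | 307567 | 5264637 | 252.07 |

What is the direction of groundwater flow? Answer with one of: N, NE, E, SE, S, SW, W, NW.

Differences from W1: to W2 (Δx, Δy, Δh) = (-20, 70, -0.03); to W3 = (-5, -15, +0.02).
Determinant of the coordinate differences = (-20)·(-15) − (-5)·70 = 650.
∂h/∂x = [(-0.03)·(-15) − (+0.02)·70] / 650 = -0.001462
∂h/∂y = [(-20)·(+0.02) − (-5)·(-0.03)] / 650 = -0.0008462
Flow = −∇h = (+0.001462 east, +0.0008462 north), which points northeast.

NE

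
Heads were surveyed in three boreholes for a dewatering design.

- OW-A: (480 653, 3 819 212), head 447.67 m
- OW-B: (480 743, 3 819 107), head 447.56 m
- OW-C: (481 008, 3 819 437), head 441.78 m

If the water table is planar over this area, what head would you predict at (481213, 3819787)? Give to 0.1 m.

With h = a·x + b·y + c and OW-A as origin, the differences give:
  90·a + (-105)·b = -0.11
  355·a + 225·b = -5.89
Eliminate b (×225 and ×(-105), subtract): 57525·a = -643.200 → a = ∂h/∂x = -0.01118
Back-substitute: b = ∂h/∂y = -0.008536.
h(481213, 3819787) = 447.67 + (-0.01118)·(560) + (-0.008536)·(575) = 447.67 -6.261 -4.908 = 436.500 m.

436.5 m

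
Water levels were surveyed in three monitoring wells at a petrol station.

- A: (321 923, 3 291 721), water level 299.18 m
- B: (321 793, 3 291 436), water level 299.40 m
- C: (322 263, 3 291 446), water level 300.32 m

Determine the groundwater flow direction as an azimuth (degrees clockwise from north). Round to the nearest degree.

Taking A as reference: B−A = (-130, -285, +0.22); C−A = (340, -275, +1.14).
Determinant of the coordinate differences = (-130)·(-275) − 340·(-285) = 132650.
∂h/∂x = [(+0.22)·(-275) − (+1.14)·(-285)] / 132650 = +0.001993
∂h/∂y = [(-130)·(+1.14) − 340·(+0.22)] / 132650 = -0.001681
Flow direction (−∇h) has components (-0.001993 E, +0.001681 N).
Azimuth = atan2(E, N) = atan2(-0.001993, +0.001681) = 310.1° ≈ 310°.

310°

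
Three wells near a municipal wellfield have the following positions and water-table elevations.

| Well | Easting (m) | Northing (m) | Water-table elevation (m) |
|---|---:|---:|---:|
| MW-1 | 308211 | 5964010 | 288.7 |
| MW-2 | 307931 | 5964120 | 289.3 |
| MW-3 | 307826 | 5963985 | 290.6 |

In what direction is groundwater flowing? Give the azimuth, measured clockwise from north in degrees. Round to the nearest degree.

037°

Differences from MW-1: to MW-2 (Δx, Δy, Δh) = (-280, 110, +0.6); to MW-3 = (-385, -25, +1.9).
Determinant of the coordinate differences = (-280)·(-25) − (-385)·110 = 49350.
∂h/∂x = [(+0.6)·(-25) − (+1.9)·110] / 49350 = -0.004539
∂h/∂y = [(-280)·(+1.9) − (-385)·(+0.6)] / 49350 = -0.006099
Flow direction (−∇h) has components (+0.004539 E, +0.006099 N).
Azimuth = atan2(E, N) = atan2(+0.004539, +0.006099) = 36.7° ≈ 037°.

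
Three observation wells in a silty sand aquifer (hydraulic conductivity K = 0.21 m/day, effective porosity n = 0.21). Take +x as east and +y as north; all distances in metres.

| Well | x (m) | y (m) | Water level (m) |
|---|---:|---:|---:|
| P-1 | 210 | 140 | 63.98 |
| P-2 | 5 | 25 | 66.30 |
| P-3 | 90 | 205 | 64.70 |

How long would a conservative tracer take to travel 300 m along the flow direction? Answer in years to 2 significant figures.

83 years

With h = a·x + b·y + c and P-1 as origin, the differences give:
  (-205)·a + (-115)·b = +2.32
  (-120)·a + 65·b = +0.72
Eliminate b (×65 and ×(-115), subtract): -27125·a = 233.600 → a = ∂h/∂x = -0.008612
Back-substitute: b = ∂h/∂y = -0.004822.
|∇h| = √(-0.008612² + -0.004822²) = 0.00987
Seepage velocity v = K·i/n = 0.21 × 0.00987 / 0.21 = 0.00987 m/day.
t = 300 / 0.00987 = 3.04e+04 days = 83.2 years.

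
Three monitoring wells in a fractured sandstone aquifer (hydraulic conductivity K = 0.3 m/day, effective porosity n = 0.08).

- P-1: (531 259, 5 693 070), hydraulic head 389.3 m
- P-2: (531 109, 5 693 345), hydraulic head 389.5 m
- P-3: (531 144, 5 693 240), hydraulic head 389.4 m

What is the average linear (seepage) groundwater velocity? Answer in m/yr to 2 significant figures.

Taking P-1 as reference: P-2−P-1 = (-150, 275, +0.2); P-3−P-1 = (-115, 170, +0.1).
Solve a·Δx + b·Δy = Δh: det = (-150)·170 − (-115)·275 = 6125.
∂h/∂x = [(+0.2)·170 − (+0.1)·275] / 6125 = +0.001061
∂h/∂y = [(-150)·(+0.1) − (-115)·(+0.2)] / 6125 = +0.001306
|∇h| = √(0.001061² + 0.001306²) = 0.001683
Seepage velocity v = K·i/n = 0.3 × 0.001683 / 0.08 = 0.006311 m/day = 2.305 m/yr.

2.3 m/yr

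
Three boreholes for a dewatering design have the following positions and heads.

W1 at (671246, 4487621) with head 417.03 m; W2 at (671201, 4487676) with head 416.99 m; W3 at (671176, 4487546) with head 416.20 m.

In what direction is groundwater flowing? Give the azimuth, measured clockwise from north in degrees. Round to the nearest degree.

Differences from W1: to W2 (Δx, Δy, Δh) = (-45, 55, -0.04); to W3 = (-70, -75, -0.83).
Solve a·Δx + b·Δy = Δh: det = (-45)·(-75) − (-70)·55 = 7225.
∂h/∂x = [(-0.04)·(-75) − (-0.83)·55] / 7225 = +0.006734
∂h/∂y = [(-45)·(-0.83) − (-70)·(-0.04)] / 7225 = +0.004782
Flow direction (−∇h) has components (-0.006734 E, -0.004782 N).
Azimuth = atan2(E, N) = atan2(-0.006734, -0.004782) = 234.6° ≈ 235°.

235°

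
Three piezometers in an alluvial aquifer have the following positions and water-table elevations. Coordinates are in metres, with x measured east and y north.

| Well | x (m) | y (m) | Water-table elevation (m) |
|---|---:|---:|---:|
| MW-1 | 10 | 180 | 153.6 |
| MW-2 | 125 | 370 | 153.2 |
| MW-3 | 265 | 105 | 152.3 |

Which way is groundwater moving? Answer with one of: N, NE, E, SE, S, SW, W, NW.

E

Three-point gradient (reference MW-1): Δ to MW-2 = (115, 190, -0.4), Δ to MW-3 = (255, -75, -1.3).
∂h/∂x = -0.004853, ∂h/∂y = +0.0008322 (det = -57075).
Flow = −∇h = (+0.004853 east, -0.0008322 north), which points east.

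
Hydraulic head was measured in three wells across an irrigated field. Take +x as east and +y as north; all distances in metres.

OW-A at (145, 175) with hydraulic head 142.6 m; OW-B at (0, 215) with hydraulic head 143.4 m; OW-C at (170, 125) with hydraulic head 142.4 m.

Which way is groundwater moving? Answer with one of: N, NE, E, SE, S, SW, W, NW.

Three-point gradient (reference OW-A): Δ to OW-B = (-145, 40, +0.8), Δ to OW-C = (25, -50, -0.2).
∂h/∂x = -0.005120, ∂h/∂y = +0.001440 (det = 6250).
Flow = −∇h = (+0.005120 east, -0.001440 north), which points east.

E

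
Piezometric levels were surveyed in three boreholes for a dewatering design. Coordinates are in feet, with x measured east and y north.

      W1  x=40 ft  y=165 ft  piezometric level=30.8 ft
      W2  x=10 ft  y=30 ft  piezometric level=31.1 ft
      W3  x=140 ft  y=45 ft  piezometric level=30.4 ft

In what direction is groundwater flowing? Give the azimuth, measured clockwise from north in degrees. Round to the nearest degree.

079°

With h = a·x + b·y + c and W1 as origin, the differences give:
  (-30)·a + (-135)·b = +0.3
  100·a + (-120)·b = -0.4
Eliminate b (×(-120) and ×(-135), subtract): 17100·a = -90.00 → a = ∂h/∂x = -0.005263
Back-substitute: b = ∂h/∂y = -0.001053.
Flow direction (−∇h) has components (+0.005263 E, +0.001053 N).
Azimuth = atan2(E, N) = atan2(+0.005263, +0.001053) = 78.7° ≈ 079°.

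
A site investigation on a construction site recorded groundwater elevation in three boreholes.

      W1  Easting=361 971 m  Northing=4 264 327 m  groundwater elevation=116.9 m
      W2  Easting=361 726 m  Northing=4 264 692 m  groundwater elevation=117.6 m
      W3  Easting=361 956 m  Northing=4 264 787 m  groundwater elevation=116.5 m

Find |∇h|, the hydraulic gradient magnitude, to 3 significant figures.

Taking W1 as reference: W2−W1 = (-245, 365, +0.7); W3−W1 = (-15, 460, -0.4).
Determinant of the coordinate differences = (-245)·460 − (-15)·365 = -107225.
∂h/∂x = [(+0.7)·460 − (-0.4)·365] / -107225 = -0.004365
∂h/∂y = [(-245)·(-0.4) − (-15)·(+0.7)] / -107225 = -0.001012
|∇h| = √(-0.004365² + -0.001012²) = 0.004481

0.00448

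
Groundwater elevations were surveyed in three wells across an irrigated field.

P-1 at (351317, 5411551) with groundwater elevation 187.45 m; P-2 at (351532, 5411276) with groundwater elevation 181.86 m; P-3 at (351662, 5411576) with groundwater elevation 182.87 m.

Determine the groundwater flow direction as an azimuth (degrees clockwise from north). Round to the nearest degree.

Taking P-1 as reference: P-2−P-1 = (215, -275, -5.59); P-3−P-1 = (345, 25, -4.58).
Determinant of the coordinate differences = 215·25 − 345·(-275) = 100250.
∂h/∂x = [(-5.59)·25 − (-4.58)·(-275)] / 100250 = -0.01396
∂h/∂y = [215·(-4.58) − 345·(-5.59)] / 100250 = +0.009415
Flow direction (−∇h) has components (+0.01396 E, -0.009415 N).
Azimuth = atan2(E, N) = atan2(+0.01396, -0.009415) = 124.0° ≈ 124°.

124°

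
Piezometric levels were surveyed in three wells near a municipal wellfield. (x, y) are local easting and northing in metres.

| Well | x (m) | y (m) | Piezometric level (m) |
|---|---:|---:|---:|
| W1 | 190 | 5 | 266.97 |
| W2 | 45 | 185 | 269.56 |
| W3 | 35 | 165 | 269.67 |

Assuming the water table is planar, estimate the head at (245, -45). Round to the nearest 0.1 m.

Three-point gradient (reference W1): Δ to W2 = (-145, 180, +2.59), Δ to W3 = (-155, 160, +2.70).
∂h/∂x = -0.01523, ∂h/∂y = +0.002117 (det = 4700).
h(245, -45) = 266.97 + (-0.01523)·(55) + (+0.002117)·(-50) = 266.97 -0.838 -0.106 = 266.026 m.

266.0 m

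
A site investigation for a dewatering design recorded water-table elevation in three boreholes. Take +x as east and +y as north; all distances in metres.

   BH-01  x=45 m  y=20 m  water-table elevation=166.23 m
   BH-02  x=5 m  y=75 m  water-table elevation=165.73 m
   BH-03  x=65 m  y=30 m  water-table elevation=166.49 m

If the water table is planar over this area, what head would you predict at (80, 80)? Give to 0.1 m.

Taking BH-01 as reference: BH-02−BH-01 = (-40, 55, -0.50); BH-03−BH-01 = (20, 10, +0.26).
Determinant of the coordinate differences = (-40)·10 − 20·55 = -1500.
∂h/∂x = [(-0.50)·10 − (+0.26)·55] / -1500 = +0.01287
∂h/∂y = [(-40)·(+0.26) − 20·(-0.50)] / -1500 = +0.0002667
h(80, 80) = 166.23 + (+0.01287)·(35) + (+0.0002667)·(60) = 166.23 +0.450 +0.016 = 166.696 m.

166.7 m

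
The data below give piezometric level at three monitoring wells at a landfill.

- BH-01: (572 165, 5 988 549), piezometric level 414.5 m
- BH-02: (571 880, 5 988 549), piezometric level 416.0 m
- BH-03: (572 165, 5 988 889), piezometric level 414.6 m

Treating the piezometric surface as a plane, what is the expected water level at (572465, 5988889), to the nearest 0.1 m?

∂h/∂x = (416.0 − 414.5) / (571880 − 572165) = -0.005263
∂h/∂y = (414.6 − 414.5) / (5988889 − 5988549) = +0.0002941
h(572465, 5988889) = 414.5 + (-0.005263)·(300) + (+0.0002941)·(340) = 414.5 -1.579 +0.100 = 413.021 m.

413.0 m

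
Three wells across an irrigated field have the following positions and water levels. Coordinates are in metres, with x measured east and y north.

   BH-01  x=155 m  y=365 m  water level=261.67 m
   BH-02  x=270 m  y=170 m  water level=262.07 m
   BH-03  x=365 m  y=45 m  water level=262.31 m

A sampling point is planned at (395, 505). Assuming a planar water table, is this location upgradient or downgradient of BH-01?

downgradient

With h = a·x + b·y + c and BH-01 as origin, the differences give:
  115·a + (-195)·b = +0.40
  210·a + (-320)·b = +0.64
Eliminate b (×(-320) and ×(-195), subtract): 4150·a = -3.200 → a = ∂h/∂x = -0.0007711
Back-substitute: b = ∂h/∂y = -0.002506.
Head at (395, 505) = 261.67 + (-0.0007711)·(240) + (-0.002506)·(140) = 261.13 m.
That is lower than the 261.67 m at BH-01, so the point is downgradient.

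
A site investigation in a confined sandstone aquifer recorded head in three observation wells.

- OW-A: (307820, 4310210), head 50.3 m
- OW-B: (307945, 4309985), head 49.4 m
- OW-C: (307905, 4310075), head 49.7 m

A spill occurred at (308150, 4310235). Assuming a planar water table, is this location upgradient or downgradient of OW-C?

With h = a·x + b·y + c and OW-A as origin, the differences give:
  125·a + (-225)·b = -0.9
  85·a + (-135)·b = -0.6
Eliminate b (×(-135) and ×(-225), subtract): 2250·a = -13.50 → a = ∂h/∂x = -0.006000
Back-substitute: b = ∂h/∂y = +0.0006667.
Head at (308150, 4310235) = 50.3 + (-0.006000)·(330) + (+0.0006667)·(25) = 48.34 m.
That is lower than the 49.7 m at OW-C, so the point is downgradient.

downgradient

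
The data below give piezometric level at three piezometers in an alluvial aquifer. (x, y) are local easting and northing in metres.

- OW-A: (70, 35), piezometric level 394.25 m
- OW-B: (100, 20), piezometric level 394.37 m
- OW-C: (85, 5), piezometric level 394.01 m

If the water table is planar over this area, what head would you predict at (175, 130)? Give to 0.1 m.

Differences from OW-A: to OW-B (Δx, Δy, Δh) = (30, -15, +0.12); to OW-C = (15, -30, -0.24).
Solve a·Δx + b·Δy = Δh: det = 30·(-30) − 15·(-15) = -675.
∂h/∂x = [(+0.12)·(-30) − (-0.24)·(-15)] / -675 = +0.01067
∂h/∂y = [30·(-0.24) − 15·(+0.12)] / -675 = +0.01333
h(175, 130) = 394.25 + (+0.01067)·(105) + (+0.01333)·(95) = 394.25 +1.120 +1.267 = 396.637 m.

396.6 m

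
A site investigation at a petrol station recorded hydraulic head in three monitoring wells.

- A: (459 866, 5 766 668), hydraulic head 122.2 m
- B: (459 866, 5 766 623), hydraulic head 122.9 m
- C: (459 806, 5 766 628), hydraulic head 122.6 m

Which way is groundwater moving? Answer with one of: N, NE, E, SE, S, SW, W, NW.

N

With h = a·x + b·y + c and A as origin, the differences give:
  0·a + (-45)·b = +0.7
  (-60)·a + (-40)·b = +0.4
Eliminate b (×(-40) and ×(-45), subtract): -2700·a = -10.00 → a = ∂h/∂x = +0.003704
Back-substitute: b = ∂h/∂y = -0.01556.
Flow = −∇h = (-0.003704 east, +0.01556 north), which points north.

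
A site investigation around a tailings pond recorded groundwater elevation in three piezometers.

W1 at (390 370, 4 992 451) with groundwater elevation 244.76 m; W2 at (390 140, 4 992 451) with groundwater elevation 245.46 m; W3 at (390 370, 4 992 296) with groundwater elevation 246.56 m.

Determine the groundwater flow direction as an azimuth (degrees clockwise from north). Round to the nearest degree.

∂h/∂x = (245.46 − 244.76) / (390140 − 390370) = -0.003043
∂h/∂y = (246.56 − 244.76) / (4992296 − 4992451) = -0.01161
Flow direction (−∇h) has components (+0.003043 E, +0.01161 N).
Azimuth = atan2(E, N) = atan2(+0.003043, +0.01161) = 14.7° ≈ 015°.

015°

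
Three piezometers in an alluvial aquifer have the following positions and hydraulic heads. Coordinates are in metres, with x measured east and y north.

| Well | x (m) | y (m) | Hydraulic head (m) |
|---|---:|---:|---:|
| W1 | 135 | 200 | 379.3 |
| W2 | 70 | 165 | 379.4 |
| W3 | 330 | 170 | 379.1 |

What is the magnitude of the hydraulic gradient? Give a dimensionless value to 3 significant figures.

Differences from W1: to W2 (Δx, Δy, Δh) = (-65, -35, +0.1); to W3 = (195, -30, -0.2).
Solve a·Δx + b·Δy = Δh: det = (-65)·(-30) − 195·(-35) = 8775.
∂h/∂x = [(+0.1)·(-30) − (-0.2)·(-35)] / 8775 = -0.001140
∂h/∂y = [(-65)·(-0.2) − 195·(+0.1)] / 8775 = -0.0007407
|∇h| = √(-0.001140² + -0.0007407²) = 0.001359

0.00136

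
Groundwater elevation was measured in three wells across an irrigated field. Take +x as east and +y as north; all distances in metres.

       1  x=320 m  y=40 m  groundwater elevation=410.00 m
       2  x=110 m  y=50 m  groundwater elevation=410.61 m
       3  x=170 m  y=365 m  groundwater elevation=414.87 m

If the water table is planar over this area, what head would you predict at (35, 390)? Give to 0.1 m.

415.5 m

Differences from 1: to 2 (Δx, Δy, Δh) = (-210, 10, +0.61); to 3 = (-150, 325, +4.87).
Determinant of the coordinate differences = (-210)·325 − (-150)·10 = -66750.
∂h/∂x = [(+0.61)·325 − (+4.87)·10] / -66750 = -0.002240
∂h/∂y = [(-210)·(+4.87) − (-150)·(+0.61)] / -66750 = +0.01395
h(35, 390) = 410.00 + (-0.002240)·(-285) + (+0.01395)·(350) = 410.00 +0.639 +4.883 = 415.521 m.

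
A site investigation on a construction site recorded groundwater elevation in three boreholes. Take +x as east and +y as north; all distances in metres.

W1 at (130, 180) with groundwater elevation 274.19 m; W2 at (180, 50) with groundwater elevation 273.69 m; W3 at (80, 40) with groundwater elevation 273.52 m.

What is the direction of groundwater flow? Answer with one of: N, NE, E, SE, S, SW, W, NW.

S

Taking W1 as reference: W2−W1 = (50, -130, -0.50); W3−W1 = (-50, -140, -0.67).
Solve a·Δx + b·Δy = Δh: det = 50·(-140) − (-50)·(-130) = -13500.
∂h/∂x = [(-0.50)·(-140) − (-0.67)·(-130)] / -13500 = +0.001267
∂h/∂y = [50·(-0.67) − (-50)·(-0.50)] / -13500 = +0.004333
Flow = −∇h = (-0.001267 east, -0.004333 north), which points south.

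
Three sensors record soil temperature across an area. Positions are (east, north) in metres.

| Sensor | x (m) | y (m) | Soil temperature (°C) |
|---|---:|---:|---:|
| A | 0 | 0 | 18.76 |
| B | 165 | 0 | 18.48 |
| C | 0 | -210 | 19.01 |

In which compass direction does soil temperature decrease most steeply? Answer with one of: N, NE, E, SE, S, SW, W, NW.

∂T/∂x = (18.48 − 18.76) / (165 − 0) = -0.001697
∂T/∂y = (19.01 − 18.76) / (-210 − 0) = -0.001190
Steepest decrease is along −∇f = (+0.001697 E, +0.001190 N) → northeast.

NE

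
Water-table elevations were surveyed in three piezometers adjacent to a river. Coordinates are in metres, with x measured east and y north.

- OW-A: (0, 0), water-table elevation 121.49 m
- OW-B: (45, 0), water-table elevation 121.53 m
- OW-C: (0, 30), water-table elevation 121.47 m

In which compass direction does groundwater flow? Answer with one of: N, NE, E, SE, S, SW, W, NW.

∂h/∂x = (121.53 − 121.49) / (45 − 0) = +0.0008889
∂h/∂y = (121.47 − 121.49) / (30 − 0) = -0.0006667
Flow = −∇h = (-0.0008889 east, +0.0006667 north), which points northwest.

NW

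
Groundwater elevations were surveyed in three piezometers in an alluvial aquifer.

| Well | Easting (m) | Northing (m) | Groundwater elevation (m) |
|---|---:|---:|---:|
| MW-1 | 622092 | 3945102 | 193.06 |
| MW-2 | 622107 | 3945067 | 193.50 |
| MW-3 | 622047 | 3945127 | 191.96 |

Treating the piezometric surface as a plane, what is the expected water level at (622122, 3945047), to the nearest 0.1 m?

193.9 m

Differences from MW-1: to MW-2 (Δx, Δy, Δh) = (15, -35, +0.44); to MW-3 = (-45, 25, -1.10).
Determinant of the coordinate differences = 15·25 − (-45)·(-35) = -1200.
∂h/∂x = [(+0.44)·25 − (-1.10)·(-35)] / -1200 = +0.02292
∂h/∂y = [15·(-1.10) − (-45)·(+0.44)] / -1200 = -0.002750
h(622122, 3945047) = 193.06 + (+0.02292)·(30) + (-0.002750)·(-55) = 193.06 +0.687 +0.151 = 193.899 m.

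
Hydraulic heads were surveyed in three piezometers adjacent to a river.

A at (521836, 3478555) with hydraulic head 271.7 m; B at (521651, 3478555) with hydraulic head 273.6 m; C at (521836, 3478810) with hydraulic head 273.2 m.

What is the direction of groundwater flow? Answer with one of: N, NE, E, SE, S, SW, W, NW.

SE

∂h/∂x = (273.6 − 271.7) / (521651 − 521836) = -0.01027
∂h/∂y = (273.2 − 271.7) / (3478810 − 3478555) = +0.005882
Flow = −∇h = (+0.01027 east, -0.005882 north), which points southeast.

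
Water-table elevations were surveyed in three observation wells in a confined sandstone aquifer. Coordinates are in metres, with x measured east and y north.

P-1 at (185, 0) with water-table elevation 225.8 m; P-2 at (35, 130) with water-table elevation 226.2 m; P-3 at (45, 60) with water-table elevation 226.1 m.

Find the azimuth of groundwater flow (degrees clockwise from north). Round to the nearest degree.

With h = a·x + b·y + c and P-1 as origin, the differences give:
  (-150)·a + 130·b = +0.4
  (-140)·a + 60·b = +0.3
Eliminate b (×60 and ×130, subtract): 9200·a = -15.00 → a = ∂h/∂x = -0.001630
Back-substitute: b = ∂h/∂y = +0.001196.
Flow direction (−∇h) has components (+0.001630 E, -0.001196 N).
Azimuth = atan2(E, N) = atan2(+0.001630, -0.001196) = 126.3° ≈ 126°.

126°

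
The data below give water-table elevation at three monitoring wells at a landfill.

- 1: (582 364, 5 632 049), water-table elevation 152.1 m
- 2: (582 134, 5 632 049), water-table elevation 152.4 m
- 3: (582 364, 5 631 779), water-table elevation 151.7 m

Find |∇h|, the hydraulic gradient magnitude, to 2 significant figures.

∂h/∂x = (152.4 − 152.1) / (582134 − 582364) = -0.001304
∂h/∂y = (151.7 − 152.1) / (5631779 − 5632049) = +0.001481
|∇h| = √(-0.001304² + 0.001481²) = 0.001973

0.0020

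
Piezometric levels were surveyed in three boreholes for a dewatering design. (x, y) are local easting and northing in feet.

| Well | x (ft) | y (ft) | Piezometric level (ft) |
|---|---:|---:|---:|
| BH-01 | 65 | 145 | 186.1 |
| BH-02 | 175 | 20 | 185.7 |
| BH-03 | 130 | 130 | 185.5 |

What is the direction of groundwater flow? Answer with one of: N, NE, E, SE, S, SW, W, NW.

With h = a·x + b·y + c and BH-01 as origin, the differences give:
  110·a + (-125)·b = -0.4
  65·a + (-15)·b = -0.6
Eliminate b (×(-15) and ×(-125), subtract): 6475·a = -69.00 → a = ∂h/∂x = -0.01066
Back-substitute: b = ∂h/∂y = -0.006178.
Flow = −∇h = (+0.01066 east, +0.006178 north), which points northeast.

NE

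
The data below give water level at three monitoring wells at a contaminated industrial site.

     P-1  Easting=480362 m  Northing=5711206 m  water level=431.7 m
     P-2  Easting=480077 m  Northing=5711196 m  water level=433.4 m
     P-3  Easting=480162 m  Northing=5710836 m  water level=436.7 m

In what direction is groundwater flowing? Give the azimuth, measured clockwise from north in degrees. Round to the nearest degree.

028°

Differences from P-1: to P-2 (Δx, Δy, Δh) = (-285, -10, +1.7); to P-3 = (-200, -370, +5.0).
Solve a·Δx + b·Δy = Δh: det = (-285)·(-370) − (-200)·(-10) = 103450.
∂h/∂x = [(+1.7)·(-370) − (+5.0)·(-10)] / 103450 = -0.005597
∂h/∂y = [(-285)·(+5.0) − (-200)·(+1.7)] / 103450 = -0.01049
Flow direction (−∇h) has components (+0.005597 E, +0.01049 N).
Azimuth = atan2(E, N) = atan2(+0.005597, +0.01049) = 28.1° ≈ 028°.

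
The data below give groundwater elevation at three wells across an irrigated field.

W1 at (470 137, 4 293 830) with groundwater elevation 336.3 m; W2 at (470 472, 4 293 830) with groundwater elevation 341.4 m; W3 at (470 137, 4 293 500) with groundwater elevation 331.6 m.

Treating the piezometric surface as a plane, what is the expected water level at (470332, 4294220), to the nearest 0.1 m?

344.8 m

∂h/∂x = (341.4 − 336.3) / (470472 − 470137) = +0.01522
∂h/∂y = (331.6 − 336.3) / (4293500 − 4293830) = +0.01424
h(470332, 4294220) = 336.3 + (+0.01522)·(195) + (+0.01424)·(390) = 336.3 +2.969 +5.555 = 344.823 m.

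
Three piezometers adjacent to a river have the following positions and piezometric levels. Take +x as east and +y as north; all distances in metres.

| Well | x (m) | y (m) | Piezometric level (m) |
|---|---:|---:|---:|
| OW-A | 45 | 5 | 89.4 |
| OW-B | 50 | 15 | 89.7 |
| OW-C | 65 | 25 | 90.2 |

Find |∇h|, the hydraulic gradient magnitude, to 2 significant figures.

With h = a·x + b·y + c and OW-A as origin, the differences give:
  5·a + 10·b = +0.3
  20·a + 20·b = +0.8
Eliminate b (×20 and ×10, subtract): -100·a = -2.00 → a = ∂h/∂x = +0.02000
Back-substitute: b = ∂h/∂y = +0.02000.
|∇h| = √(0.02000² + 0.02000²) = 0.02828

0.028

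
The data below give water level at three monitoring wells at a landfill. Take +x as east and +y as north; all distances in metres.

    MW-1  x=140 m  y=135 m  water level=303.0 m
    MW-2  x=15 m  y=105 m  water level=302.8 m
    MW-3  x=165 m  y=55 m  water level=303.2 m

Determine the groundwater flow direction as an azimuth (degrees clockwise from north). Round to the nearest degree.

312°

With h = a·x + b·y + c and MW-1 as origin, the differences give:
  (-125)·a + (-30)·b = -0.2
  25·a + (-80)·b = +0.2
Eliminate b (×(-80) and ×(-30), subtract): 10750·a = 22.00 → a = ∂h/∂x = +0.002047
Back-substitute: b = ∂h/∂y = -0.001860.
Flow direction (−∇h) has components (-0.002047 E, +0.001860 N).
Azimuth = atan2(E, N) = atan2(-0.002047, +0.001860) = 312.3° ≈ 312°.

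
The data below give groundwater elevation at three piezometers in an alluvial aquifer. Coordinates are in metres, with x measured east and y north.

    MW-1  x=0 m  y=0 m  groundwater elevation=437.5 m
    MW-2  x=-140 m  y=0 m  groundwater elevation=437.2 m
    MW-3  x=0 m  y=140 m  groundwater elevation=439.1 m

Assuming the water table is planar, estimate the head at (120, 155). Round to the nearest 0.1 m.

439.5 m

∂h/∂x = (437.2 − 437.5) / (-140 − 0) = +0.002143
∂h/∂y = (439.1 − 437.5) / (140 − 0) = +0.01143
h(120, 155) = 437.5 + (+0.002143)·(120) + (+0.01143)·(155) = 437.5 +0.257 +1.771 = 439.529 m.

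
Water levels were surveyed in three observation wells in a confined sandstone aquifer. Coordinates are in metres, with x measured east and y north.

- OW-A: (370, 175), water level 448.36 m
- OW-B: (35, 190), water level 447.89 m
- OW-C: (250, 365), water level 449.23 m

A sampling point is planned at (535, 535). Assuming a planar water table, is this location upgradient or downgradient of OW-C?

With h = a·x + b·y + c and OW-A as origin, the differences give:
  (-335)·a + 15·b = -0.47
  (-120)·a + 190·b = +0.87
Eliminate b (×190 and ×15, subtract): -61850·a = -102.350 → a = ∂h/∂x = +0.001655
Back-substitute: b = ∂h/∂y = +0.005624.
Head at (535, 535) = 448.36 + (+0.001655)·(165) + (+0.005624)·(360) = 450.66 m.
That is higher than the 449.23 m at OW-C, so the point is upgradient.

upgradient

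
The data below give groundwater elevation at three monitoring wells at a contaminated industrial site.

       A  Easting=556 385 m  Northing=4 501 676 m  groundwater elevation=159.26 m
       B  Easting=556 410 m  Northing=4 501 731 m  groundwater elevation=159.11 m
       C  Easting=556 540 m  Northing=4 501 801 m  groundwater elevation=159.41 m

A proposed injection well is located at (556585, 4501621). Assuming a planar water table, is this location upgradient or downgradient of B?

upgradient

Taking A as reference: B−A = (25, 55, -0.15); C−A = (155, 125, +0.15).
Solve a·Δx + b·Δy = Δh: det = 25·125 − 155·55 = -5400.
∂h/∂x = [(-0.15)·125 − (+0.15)·55] / -5400 = +0.005000
∂h/∂y = [25·(+0.15) − 155·(-0.15)] / -5400 = -0.005000
Head at (556585, 4501621) = 159.26 + (+0.005000)·(200) + (-0.005000)·(-55) = 160.54 m.
That is higher than the 159.11 m at B, so the point is upgradient.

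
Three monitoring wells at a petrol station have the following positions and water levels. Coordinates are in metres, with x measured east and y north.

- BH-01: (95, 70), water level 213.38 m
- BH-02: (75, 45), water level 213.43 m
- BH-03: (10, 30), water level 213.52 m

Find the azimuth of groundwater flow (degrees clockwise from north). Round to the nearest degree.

046°

With h = a·x + b·y + c and BH-01 as origin, the differences give:
  (-20)·a + (-25)·b = +0.05
  (-85)·a + (-40)·b = +0.14
Eliminate b (×(-40) and ×(-25), subtract): -1325·a = 1.500 → a = ∂h/∂x = -0.001132
Back-substitute: b = ∂h/∂y = -0.001094.
Flow direction (−∇h) has components (+0.001132 E, +0.001094 N).
Azimuth = atan2(E, N) = atan2(+0.001132, +0.001094) = 46.0° ≈ 046°.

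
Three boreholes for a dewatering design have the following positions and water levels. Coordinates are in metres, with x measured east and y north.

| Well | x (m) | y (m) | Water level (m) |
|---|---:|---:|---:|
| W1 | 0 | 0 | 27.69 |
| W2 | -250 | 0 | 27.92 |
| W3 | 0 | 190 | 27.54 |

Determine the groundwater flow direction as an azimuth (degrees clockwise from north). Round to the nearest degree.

049°

∂h/∂x = (27.92 − 27.69) / (-250 − 0) = -0.0009200
∂h/∂y = (27.54 − 27.69) / (190 − 0) = -0.0007895
Flow direction (−∇h) has components (+0.0009200 E, +0.0007895 N).
Azimuth = atan2(E, N) = atan2(+0.0009200, +0.0007895) = 49.4° ≈ 049°.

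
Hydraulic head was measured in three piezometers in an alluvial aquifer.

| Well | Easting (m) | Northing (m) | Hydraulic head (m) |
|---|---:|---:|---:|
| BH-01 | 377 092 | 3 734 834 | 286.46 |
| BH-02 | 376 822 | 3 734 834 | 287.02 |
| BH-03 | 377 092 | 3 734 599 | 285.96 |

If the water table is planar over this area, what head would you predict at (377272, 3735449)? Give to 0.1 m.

287.4 m

∂h/∂x = (287.02 − 286.46) / (376822 − 377092) = -0.002074
∂h/∂y = (285.96 − 286.46) / (3734599 − 3734834) = +0.002128
h(377272, 3735449) = 286.46 + (-0.002074)·(180) + (+0.002128)·(615) = 286.46 -0.373 +1.309 = 287.395 m.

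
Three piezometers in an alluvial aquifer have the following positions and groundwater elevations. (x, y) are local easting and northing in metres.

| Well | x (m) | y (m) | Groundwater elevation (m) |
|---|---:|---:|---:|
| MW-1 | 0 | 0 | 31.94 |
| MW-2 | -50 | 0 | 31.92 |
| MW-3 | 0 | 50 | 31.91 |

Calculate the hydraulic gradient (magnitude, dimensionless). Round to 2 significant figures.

0.00072

∂h/∂x = (31.92 − 31.94) / (-50 − 0) = +0.0004000
∂h/∂y = (31.91 − 31.94) / (50 − 0) = -0.0006000
|∇h| = √(0.0004000² + -0.0006000²) = 0.0007211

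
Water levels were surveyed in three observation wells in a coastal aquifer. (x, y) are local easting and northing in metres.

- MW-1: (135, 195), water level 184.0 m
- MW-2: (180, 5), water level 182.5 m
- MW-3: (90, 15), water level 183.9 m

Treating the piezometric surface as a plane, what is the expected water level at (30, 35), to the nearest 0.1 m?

184.9 m

Taking MW-1 as reference: MW-2−MW-1 = (45, -190, -1.5); MW-3−MW-1 = (-45, -180, -0.1).
Solve a·Δx + b·Δy = Δh: det = 45·(-180) − (-45)·(-190) = -16650.
∂h/∂x = [(-1.5)·(-180) − (-0.1)·(-190)] / -16650 = -0.01508
∂h/∂y = [45·(-0.1) − (-45)·(-1.5)] / -16650 = +0.004324
h(30, 35) = 184.0 + (-0.01508)·(-105) + (+0.004324)·(-160) = 184.0 +1.583 -0.692 = 184.891 m.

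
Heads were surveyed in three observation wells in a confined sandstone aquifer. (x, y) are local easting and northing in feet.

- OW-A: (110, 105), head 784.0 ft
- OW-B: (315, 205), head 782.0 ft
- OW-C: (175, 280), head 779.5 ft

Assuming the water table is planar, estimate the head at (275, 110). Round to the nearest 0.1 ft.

784.4 ft

Taking OW-A as reference: OW-B−OW-A = (205, 100, -2.0); OW-C−OW-A = (65, 175, -4.5).
Determinant of the coordinate differences = 205·175 − 65·100 = 29375.
∂h/∂x = [(-2.0)·175 − (-4.5)·100] / 29375 = +0.003404
∂h/∂y = [205·(-4.5) − 65·(-2.0)] / 29375 = -0.02698
h(275, 110) = 784.0 + (+0.003404)·(165) + (-0.02698)·(5) = 784.0 +0.562 -0.135 = 784.427 ft.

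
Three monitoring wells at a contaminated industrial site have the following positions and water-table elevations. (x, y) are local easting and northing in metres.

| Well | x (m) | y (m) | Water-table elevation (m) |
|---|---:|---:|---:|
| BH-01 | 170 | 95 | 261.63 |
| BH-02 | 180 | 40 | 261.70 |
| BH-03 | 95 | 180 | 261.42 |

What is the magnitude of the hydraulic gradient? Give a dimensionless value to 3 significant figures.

0.00196

With h = a·x + b·y + c and BH-01 as origin, the differences give:
  10·a + (-55)·b = +0.07
  (-75)·a + 85·b = -0.21
Eliminate b (×85 and ×(-55), subtract): -3275·a = -5.600 → a = ∂h/∂x = +0.001710
Back-substitute: b = ∂h/∂y = -0.0009618.
|∇h| = √(0.001710² + -0.0009618²) = 0.001962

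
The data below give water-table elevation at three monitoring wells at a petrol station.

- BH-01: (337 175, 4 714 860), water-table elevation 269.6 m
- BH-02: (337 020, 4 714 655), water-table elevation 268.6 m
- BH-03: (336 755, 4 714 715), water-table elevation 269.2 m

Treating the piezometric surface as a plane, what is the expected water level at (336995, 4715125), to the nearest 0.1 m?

Taking BH-01 as reference: BH-02−BH-01 = (-155, -205, -1.0); BH-03−BH-01 = (-420, -145, -0.4).
Solve a·Δx + b·Δy = Δh: det = (-155)·(-145) − (-420)·(-205) = -63625.
∂h/∂x = [(-1.0)·(-145) − (-0.4)·(-205)] / -63625 = -0.0009902
∂h/∂y = [(-155)·(-0.4) − (-420)·(-1.0)] / -63625 = +0.005627
h(336995, 4715125) = 269.6 + (-0.0009902)·(-180) + (+0.005627)·(265) = 269.6 +0.178 +1.491 = 271.269 m.

271.3 m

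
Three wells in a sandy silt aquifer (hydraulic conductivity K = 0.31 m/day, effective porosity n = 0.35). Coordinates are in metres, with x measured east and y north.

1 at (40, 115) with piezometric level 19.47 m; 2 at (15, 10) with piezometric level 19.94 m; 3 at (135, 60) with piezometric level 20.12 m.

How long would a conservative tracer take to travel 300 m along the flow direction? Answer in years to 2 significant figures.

Differences from 1: to 2 (Δx, Δy, Δh) = (-25, -105, +0.47); to 3 = (95, -55, +0.65).
Determinant of the coordinate differences = (-25)·(-55) − 95·(-105) = 11350.
∂h/∂x = [(+0.47)·(-55) − (+0.65)·(-105)] / 11350 = +0.003736
∂h/∂y = [(-25)·(+0.65) − 95·(+0.47)] / 11350 = -0.005366
|∇h| = √(0.003736² + -0.005366²) = 0.006538
Seepage velocity v = K·i/n = 0.31 × 0.006538 / 0.35 = 0.005791 m/day.
t = 300 / 0.005791 = 5.18e+04 days = 142 years.

140 years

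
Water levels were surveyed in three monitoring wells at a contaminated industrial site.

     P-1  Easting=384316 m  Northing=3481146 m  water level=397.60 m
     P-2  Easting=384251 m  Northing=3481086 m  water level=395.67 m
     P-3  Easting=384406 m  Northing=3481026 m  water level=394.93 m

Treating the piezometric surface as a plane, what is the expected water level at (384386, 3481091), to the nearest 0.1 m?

With h = a·x + b·y + c and P-1 as origin, the differences give:
  (-65)·a + (-60)·b = -1.93
  90·a + (-120)·b = -2.67
Eliminate b (×(-120) and ×(-60), subtract): 13200·a = 71.400 → a = ∂h/∂x = +0.005409
Back-substitute: b = ∂h/∂y = +0.02631.
h(384386, 3481091) = 397.60 + (+0.005409)·(70) + (+0.02631)·(-55) = 397.60 +0.379 -1.447 = 396.532 m.

396.5 m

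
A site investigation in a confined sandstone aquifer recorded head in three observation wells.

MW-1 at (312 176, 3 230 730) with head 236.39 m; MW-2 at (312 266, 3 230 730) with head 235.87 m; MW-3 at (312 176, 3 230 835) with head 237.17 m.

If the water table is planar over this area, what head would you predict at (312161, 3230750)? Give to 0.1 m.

236.6 m

∂h/∂x = (235.87 − 236.39) / (312266 − 312176) = -0.005778
∂h/∂y = (237.17 − 236.39) / (3230835 − 3230730) = +0.007429
h(312161, 3230750) = 236.39 + (-0.005778)·(-15) + (+0.007429)·(20) = 236.39 +0.087 +0.149 = 236.625 m.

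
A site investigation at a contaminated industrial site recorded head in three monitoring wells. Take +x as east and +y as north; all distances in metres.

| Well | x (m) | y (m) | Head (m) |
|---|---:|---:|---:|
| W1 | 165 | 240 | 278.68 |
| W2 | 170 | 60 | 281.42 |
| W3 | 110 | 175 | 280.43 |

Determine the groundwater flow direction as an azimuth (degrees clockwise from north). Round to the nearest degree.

Taking W1 as reference: W2−W1 = (5, -180, +2.74); W3−W1 = (-55, -65, +1.75).
Determinant of the coordinate differences = 5·(-65) − (-55)·(-180) = -10225.
∂h/∂x = [(+2.74)·(-65) − (+1.75)·(-180)] / -10225 = -0.01339
∂h/∂y = [5·(+1.75) − (-55)·(+2.74)] / -10225 = -0.01559
Flow direction (−∇h) has components (+0.01339 E, +0.01559 N).
Azimuth = atan2(E, N) = atan2(+0.01339, +0.01559) = 40.6° ≈ 041°.

041°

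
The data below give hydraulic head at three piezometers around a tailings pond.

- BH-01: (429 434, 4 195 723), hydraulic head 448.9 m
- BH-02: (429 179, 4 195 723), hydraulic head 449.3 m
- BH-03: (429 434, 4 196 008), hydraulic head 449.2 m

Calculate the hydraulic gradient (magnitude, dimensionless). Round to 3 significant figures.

0.00189

∂h/∂x = (449.3 − 448.9) / (429179 − 429434) = -0.001569
∂h/∂y = (449.2 − 448.9) / (4196008 − 4195723) = +0.001053
|∇h| = √(-0.001569² + 0.001053²) = 0.00189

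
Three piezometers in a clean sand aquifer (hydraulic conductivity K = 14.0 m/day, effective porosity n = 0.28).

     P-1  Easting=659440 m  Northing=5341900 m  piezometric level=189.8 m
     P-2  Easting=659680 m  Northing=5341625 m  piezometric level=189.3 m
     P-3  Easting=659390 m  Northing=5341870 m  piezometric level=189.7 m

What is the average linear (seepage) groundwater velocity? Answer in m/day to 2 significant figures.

0.12 m/day

With h = a·x + b·y + c and P-1 as origin, the differences give:
  240·a + (-275)·b = -0.5
  (-50)·a + (-30)·b = -0.1
Eliminate b (×(-30) and ×(-275), subtract): -20950·a = -12.50 → a = ∂h/∂x = +0.0005967
Back-substitute: b = ∂h/∂y = +0.002339.
|∇h| = √(0.0005967² + 0.002339²) = 0.002414
Seepage velocity v = K·i/n = 14.0 × 0.002414 / 0.28 = 0.1207 m/day.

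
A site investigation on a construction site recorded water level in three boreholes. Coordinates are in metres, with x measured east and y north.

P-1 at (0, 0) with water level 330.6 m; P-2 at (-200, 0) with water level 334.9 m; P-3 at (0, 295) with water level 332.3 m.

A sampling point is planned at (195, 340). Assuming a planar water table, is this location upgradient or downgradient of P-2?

downgradient

∂h/∂x = (334.9 − 330.6) / (-200 − 0) = -0.02150
∂h/∂y = (332.3 − 330.6) / (295 − 0) = +0.005763
Head at (195, 340) = 330.6 + (-0.02150)·(195) + (+0.005763)·(340) = 328.37 m.
That is lower than the 334.9 m at P-2, so the point is downgradient.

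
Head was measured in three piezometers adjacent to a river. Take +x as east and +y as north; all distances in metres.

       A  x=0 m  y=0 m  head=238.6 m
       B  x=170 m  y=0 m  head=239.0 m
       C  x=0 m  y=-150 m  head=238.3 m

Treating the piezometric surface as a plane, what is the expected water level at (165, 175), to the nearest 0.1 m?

∂h/∂x = (239.0 − 238.6) / (170 − 0) = +0.002353
∂h/∂y = (238.3 − 238.6) / (-150 − 0) = +0.002000
h(165, 175) = 238.6 + (+0.002353)·(165) + (+0.002000)·(175) = 238.6 +0.388 +0.350 = 239.338 m.

239.3 m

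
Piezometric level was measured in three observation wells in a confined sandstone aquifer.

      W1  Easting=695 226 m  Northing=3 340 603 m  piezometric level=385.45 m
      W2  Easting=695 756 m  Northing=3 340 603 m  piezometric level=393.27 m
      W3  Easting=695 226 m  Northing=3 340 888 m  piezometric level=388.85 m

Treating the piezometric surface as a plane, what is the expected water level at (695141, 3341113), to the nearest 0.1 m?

390.3 m

∂h/∂x = (393.27 − 385.45) / (695756 − 695226) = +0.01475
∂h/∂y = (388.85 − 385.45) / (3340888 − 3340603) = +0.01193
h(695141, 3341113) = 385.45 + (+0.01475)·(-85) + (+0.01193)·(510) = 385.45 -1.254 +6.084 = 390.280 m.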